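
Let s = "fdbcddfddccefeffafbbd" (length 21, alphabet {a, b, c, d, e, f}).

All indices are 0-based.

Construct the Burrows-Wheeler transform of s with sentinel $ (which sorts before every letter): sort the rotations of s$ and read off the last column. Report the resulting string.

dffdbdbcbfdfcdcffa$dee

rank  rotation                last
    0  $fdbcddfddccefeffafbbd  d
    1  afbbd$fdbcddfddccefeff  f
    2  bbd$fdbcddfddccefeffaf  f
    3  bcddfddccefeffafbbd$fd  d
    4  bd$fdbcddfddccefeffafb  b
    5  ccefeffafbbd$fdbcddfdd  d
    6  cddfddccefeffafbbd$fdb  b
    7  cefeffafbbd$fdbcddfddc  c
    8  d$fdbcddfddccefeffafbb  b
    9  dbcddfddccefeffafbbd$f  f
   10  dccefeffafbbd$fdbcddfd  d
   11  ddccefeffafbbd$fdbcddf  f
   12  ddfddccefeffafbbd$fdbc  c
   13  dfddccefeffafbbd$fdbcd  d
   14  efeffafbbd$fdbcddfddcc  c
   15  effafbbd$fdbcddfddccef  f
   16  fafbbd$fdbcddfddccefef  f
   17  fbbd$fdbcddfddccefeffa  a
   18  fdbcddfddccefeffafbbd$  $
   19  fddccefeffafbbd$fdbcdd  d
   20  feffafbbd$fdbcddfddcce  e
   21  ffafbbd$fdbcddfddccefe  e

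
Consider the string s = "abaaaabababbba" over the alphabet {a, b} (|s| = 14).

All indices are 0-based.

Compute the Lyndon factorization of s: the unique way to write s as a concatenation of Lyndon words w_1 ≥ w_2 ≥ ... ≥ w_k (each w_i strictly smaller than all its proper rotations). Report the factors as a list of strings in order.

emit factor 1: 'ab' (i=0, period=2)
emit factor 2: 'aaaabababbb' (i=2, period=11)
emit factor 3: 'a' (i=13, period=1)

["ab", "aaaabababbb", "a"]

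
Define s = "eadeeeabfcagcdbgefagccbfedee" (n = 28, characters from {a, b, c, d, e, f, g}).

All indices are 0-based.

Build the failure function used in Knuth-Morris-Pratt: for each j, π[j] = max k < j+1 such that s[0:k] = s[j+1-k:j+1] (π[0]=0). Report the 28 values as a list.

π[0] = 0
j=1 s[j]='a': π[1]=0 (border '')
j=2 s[j]='d': π[2]=0 (border '')
j=3 s[j]='e': π[3]=1 (border 'e')
j=4 s[j]='e': k: 1→0; π[4]=1 (border 'e')
j=5 s[j]='e': k: 1→0; π[5]=1 (border 'e')
j=6 s[j]='a': π[6]=2 (border 'ea')
j=7 s[j]='b': k: 2→0; π[7]=0 (border '')
j=8 s[j]='f': π[8]=0 (border '')
j=9 s[j]='c': π[9]=0 (border '')
j=10 s[j]='a': π[10]=0 (border '')
j=11 s[j]='g': π[11]=0 (border '')
j=12 s[j]='c': π[12]=0 (border '')
j=13 s[j]='d': π[13]=0 (border '')
j=14 s[j]='b': π[14]=0 (border '')
j=15 s[j]='g': π[15]=0 (border '')
j=16 s[j]='e': π[16]=1 (border 'e')
j=17 s[j]='f': k: 1→0; π[17]=0 (border '')
j=18 s[j]='a': π[18]=0 (border '')
j=19 s[j]='g': π[19]=0 (border '')
j=20 s[j]='c': π[20]=0 (border '')
j=21 s[j]='c': π[21]=0 (border '')
j=22 s[j]='b': π[22]=0 (border '')
j=23 s[j]='f': π[23]=0 (border '')
j=24 s[j]='e': π[24]=1 (border 'e')
j=25 s[j]='d': k: 1→0; π[25]=0 (border '')
j=26 s[j]='e': π[26]=1 (border 'e')
j=27 s[j]='e': k: 1→0; π[27]=1 (border 'e')

[0, 0, 0, 1, 1, 1, 2, 0, 0, 0, 0, 0, 0, 0, 0, 0, 1, 0, 0, 0, 0, 0, 0, 0, 1, 0, 1, 1]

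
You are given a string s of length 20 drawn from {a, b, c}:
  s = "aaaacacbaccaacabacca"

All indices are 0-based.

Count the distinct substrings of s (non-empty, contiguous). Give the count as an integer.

171

rank→(start, suffix):
  0 → (19, 'a')
  1 → (0, 'aaaacacbaccaacabacca')
  2 → (1, 'aaacacbaccaacabacca')
  3 → (11, 'aacabacca')
  4 → (2, 'aacacbaccaacabacca')
  5 → (14, 'abacca')
  6 → (12, 'acabacca')
  7 → (3, 'acacbaccaacabacca')
  8 → (5, 'acbaccaacabacca')
  9 → (16, 'acca')
  10 → (8, 'accaacabacca')
  11 → (15, 'bacca')
  12 → (7, 'baccaacabacca')
  13 → (18, 'ca')
  14 → (10, 'caacabacca')
  15 → (13, 'cabacca')
  16 → (4, 'cacbaccaacabacca')
  17 → (6, 'cbaccaacabacca')
  18 → (17, 'cca')
  19 → (9, 'ccaacabacca')

SA = [19, 0, 1, 11, 2, 14, 12, 3, 5, 16, 8, 15, 7, 18, 10, 13, 4, 6, 17, 9]
[i] adj suffixes → lcp
  [1] 19/0 → 1 ('a')
  [2] 0/1 → 3 ('aaa')
  [3] 1/11 → 2 ('aa')
  [4] 11/2 → 4 ('aaca')
  [5] 2/14 → 1 ('a')
  [6] 14/12 → 1 ('a')
  [7] 12/3 → 3 ('aca')
  [8] 3/5 → 2 ('ac')
  [9] 5/16 → 2 ('ac')
  [10] 16/8 → 4 ('acca')
  [11] 8/15 → 0 ('')
  [12] 15/7 → 5 ('bacca')
  [13] 7/18 → 0 ('')
  [14] 18/10 → 2 ('ca')
  [15] 10/13 → 2 ('ca')
  [16] 13/4 → 2 ('ca')
  [17] 4/6 → 1 ('c')
  [18] 6/17 → 1 ('c')
  [19] 17/9 → 3 ('cca')

n(n+1)/2 = 20·21/2 = 210
Σ LCP = 0 + 1 + 3 + 2 + 4 + 1 + 1 + 3 + 2 + 2 + 4 + 0 + 5 + 0 + 2 + 2 + 2 + 1 + 1 + 3 = 39
distinct = 210 − 39 = 171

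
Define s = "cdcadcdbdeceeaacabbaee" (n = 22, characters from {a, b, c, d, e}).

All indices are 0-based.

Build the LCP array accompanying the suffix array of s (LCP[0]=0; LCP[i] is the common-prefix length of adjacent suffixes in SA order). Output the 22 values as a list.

rank | idx | suffix
   0 |  13 | aacabbaee
   1 |  16 | abbaee
   2 |  14 | acabbaee
   3 |   3 | adcdbdeceeaacabbaee
   4 |  19 | aee
   5 |  18 | baee
   6 |  17 | bbaee
   7 |   7 | bdeceeaacabbaee
   8 |  15 | cabbaee
   9 |   2 | cadcdbdeceeaacabbaee
  10 |   5 | cdbdeceeaacabbaee
  11 |   0 | cdcadcdbdeceeaacabbaee
  12 |  10 | ceeaacabbaee
  13 |   6 | dbdeceeaacabbaee
  14 |   1 | dcadcdbdeceeaacabbaee
  15 |   4 | dcdbdeceeaacabbaee
  16 |   8 | deceeaacabbaee
  17 |  21 | e
  18 |  12 | eaacabbaee
  19 |   9 | eceeaacabbaee
  20 |  20 | ee
  21 |  11 | eeaacabbaee

SA = [13, 16, 14, 3, 19, 18, 17, 7, 15, 2, 5, 0, 10, 6, 1, 4, 8, 21, 12, 9, 20, 11]
i: (SA[i-1],SA[i]) lcp shared
  1: (13,16) 1 'a'
  2: (16,14) 1 'a'
  3: (14,3) 1 'a'
  4: (3,19) 1 'a'
  5: (19,18) 0 ''
  6: (18,17) 1 'b'
  7: (17,7) 1 'b'
  8: (7,15) 0 ''
  9: (15,2) 2 'ca'
  10: (2,5) 1 'c'
  11: (5,0) 2 'cd'
  12: (0,10) 1 'c'
  13: (10,6) 0 ''
  14: (6,1) 1 'd'
  15: (1,4) 2 'dc'
  16: (4,8) 1 'd'
  17: (8,21) 0 ''
  18: (21,12) 1 'e'
  19: (12,9) 1 'e'
  20: (9,20) 1 'e'
  21: (20,11) 2 'ee'

[0, 1, 1, 1, 1, 0, 1, 1, 0, 2, 1, 2, 1, 0, 1, 2, 1, 0, 1, 1, 1, 2]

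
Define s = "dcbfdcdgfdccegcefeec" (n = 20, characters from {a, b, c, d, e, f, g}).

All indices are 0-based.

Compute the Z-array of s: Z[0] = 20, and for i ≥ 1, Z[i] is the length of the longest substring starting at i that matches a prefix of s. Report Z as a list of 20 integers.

Z[0]=20
i=1: fresh scan; Z[1]=0
i=2: fresh scan; Z[2]=0
i=3: fresh scan; Z[3]=0
i=4: fresh scan; Z[4]=2 extend→box=[4,6)
i=5: min(r-i=1, Z[1]=0)=0; Z[5]=0
i=6: fresh scan; Z[6]=1 extend→box=[6,7)
i=7: fresh scan; Z[7]=0
i=8: fresh scan; Z[8]=0
i=9: fresh scan; Z[9]=2 extend→box=[9,11)
i=10: min(r-i=1, Z[1]=0)=0; Z[10]=0
i=11: fresh scan; Z[11]=0
i=12: fresh scan; Z[12]=0
i=13: fresh scan; Z[13]=0
i=14: fresh scan; Z[14]=0
i=15: fresh scan; Z[15]=0
i=16: fresh scan; Z[16]=0
i=17: fresh scan; Z[17]=0
i=18: fresh scan; Z[18]=0
i=19: fresh scan; Z[19]=0

[20, 0, 0, 0, 2, 0, 1, 0, 0, 2, 0, 0, 0, 0, 0, 0, 0, 0, 0, 0]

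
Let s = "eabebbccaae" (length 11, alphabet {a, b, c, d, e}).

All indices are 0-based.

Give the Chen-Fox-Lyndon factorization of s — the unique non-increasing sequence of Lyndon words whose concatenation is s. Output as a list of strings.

emit factor 1: 'e' (i=0, period=1)
emit factor 2: 'abebbcc' (i=1, period=7)
emit factor 3: 'aae' (i=8, period=3)

["e", "abebbcc", "aae"]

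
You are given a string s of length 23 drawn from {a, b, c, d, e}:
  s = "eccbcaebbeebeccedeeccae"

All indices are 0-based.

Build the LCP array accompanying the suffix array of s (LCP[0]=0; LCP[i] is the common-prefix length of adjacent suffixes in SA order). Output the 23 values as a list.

rank→(start, suffix):
  0 → (21, 'ae')
  1 → (5, 'aebbeebeccedeeccae')
  2 → (7, 'bbeebeccedeeccae')
  3 → (3, 'bcaebbeebeccedeeccae')
  4 → (11, 'beccedeeccae')
  5 → (8, 'beebeccedeeccae')
  6 → (20, 'cae')
  7 → (4, 'caebbeebeccedeeccae')
  8 → (2, 'cbcaebbeebeccedeeccae')
  9 → (19, 'ccae')
  10 → (1, 'ccbcaebbeebeccedeeccae')
  11 → (13, 'ccedeeccae')
  12 → (14, 'cedeeccae')
  13 → (16, 'deeccae')
  14 → (22, 'e')
  15 → (6, 'ebbeebeccedeeccae')
  16 → (10, 'ebeccedeeccae')
  17 → (18, 'eccae')
  18 → (0, 'eccbcaebbeebeccedeeccae')
  19 → (12, 'eccedeeccae')
  20 → (15, 'edeeccae')
  21 → (9, 'eebeccedeeccae')
  22 → (17, 'eeccae')

SA = [21, 5, 7, 3, 11, 8, 20, 4, 2, 19, 1, 13, 14, 16, 22, 6, 10, 18, 0, 12, 15, 9, 17]
rank  pair      lcp
   1  s[21:],s[5:]  2  'ae'
   2  s[5:],s[7:]  0  ''
   3  s[7:],s[3:]  1  'b'
   4  s[3:],s[11:]  1  'b'
   5  s[11:],s[8:]  2  'be'
   6  s[8:],s[20:]  0  ''
   7  s[20:],s[4:]  3  'cae'
   8  s[4:],s[2:]  1  'c'
   9  s[2:],s[19:]  1  'c'
  10  s[19:],s[1:]  2  'cc'
  11  s[1:],s[13:]  2  'cc'
  12  s[13:],s[14:]  1  'c'
  13  s[14:],s[16:]  0  ''
  14  s[16:],s[22:]  0  ''
  15  s[22:],s[6:]  1  'e'
  16  s[6:],s[10:]  2  'eb'
  17  s[10:],s[18:]  1  'e'
  18  s[18:],s[0:]  3  'ecc'
  19  s[0:],s[12:]  3  'ecc'
  20  s[12:],s[15:]  1  'e'
  21  s[15:],s[9:]  1  'e'
  22  s[9:],s[17:]  2  'ee'

[0, 2, 0, 1, 1, 2, 0, 3, 1, 1, 2, 2, 1, 0, 0, 1, 2, 1, 3, 3, 1, 1, 2]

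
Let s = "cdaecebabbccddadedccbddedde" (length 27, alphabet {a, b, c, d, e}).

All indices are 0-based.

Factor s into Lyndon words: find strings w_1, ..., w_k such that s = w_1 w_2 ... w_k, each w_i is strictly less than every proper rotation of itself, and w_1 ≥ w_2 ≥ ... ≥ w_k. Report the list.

emit factor 1: 'cd' (i=0, period=2)
emit factor 2: 'aeceb' (i=2, period=5)
emit factor 3: 'abbccddadedccbddedde' (i=7, period=20)

["cd", "aeceb", "abbccddadedccbddedde"]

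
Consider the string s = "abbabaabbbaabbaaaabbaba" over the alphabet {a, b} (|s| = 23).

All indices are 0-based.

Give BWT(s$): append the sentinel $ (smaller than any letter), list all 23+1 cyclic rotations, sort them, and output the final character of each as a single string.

abbababbbaa$aabbabbabaaa

rank  rotation                  last
    0  $abbabaabbbaabbaaaabbaba  a
    1  a$abbabaabbbaabbaaaabbab  b
    2  aaaabbaba$abbabaabbbaabb  b
    3  aaabbaba$abbabaabbbaabba  a
    4  aabbaaaabbaba$abbabaabbb  b
    5  aabbaba$abbabaabbbaabbaa  a
    6  aabbbaabbaaaabbaba$abbab  b
    7  aba$abbabaabbbaabbaaaabb  b
    8  abaabbbaabbaaaabbaba$abb  b
    9  abbaaaabbaba$abbabaabbba  a
   10  abbaba$abbabaabbbaabbaaa  a
   11  abbabaabbbaabbaaaabbaba$  $
   12  abbbaabbaaaabbaba$abbaba  a
   13  ba$abbabaabbbaabbaaaabba  a
   14  baaaabbaba$abbabaabbbaab  b
   15  baabbaaaabbaba$abbabaabb  b
   16  baabbbaabbaaaabbaba$abba  a
   17  baba$abbabaabbbaabbaaaab  b
   18  babaabbbaabbaaaabbaba$ab  b
   19  bbaaaabbaba$abbabaabbbaa  a
   20  bbaabbaaaabbaba$abbabaab  b
   21  bbaba$abbabaabbbaabbaaaa  a
   22  bbabaabbbaabbaaaabbaba$a  a
   23  bbbaabbaaaabbaba$abbabaa  a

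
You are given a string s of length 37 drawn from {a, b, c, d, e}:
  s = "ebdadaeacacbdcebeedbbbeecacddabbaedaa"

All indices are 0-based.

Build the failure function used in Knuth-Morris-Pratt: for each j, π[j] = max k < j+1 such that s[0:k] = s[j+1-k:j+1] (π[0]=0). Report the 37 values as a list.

[0, 0, 0, 0, 0, 0, 1, 0, 0, 0, 0, 0, 0, 0, 1, 2, 1, 1, 0, 0, 0, 0, 1, 1, 0, 0, 0, 0, 0, 0, 0, 0, 0, 1, 0, 0, 0]

π[0] = 0
j=1 s[j]='b': π[1]=0 (border '')
j=2 s[j]='d': π[2]=0 (border '')
j=3 s[j]='a': π[3]=0 (border '')
j=4 s[j]='d': π[4]=0 (border '')
j=5 s[j]='a': π[5]=0 (border '')
j=6 s[j]='e': π[6]=1 (border 'e')
j=7 s[j]='a': k: 1→0; π[7]=0 (border '')
j=8 s[j]='c': π[8]=0 (border '')
j=9 s[j]='a': π[9]=0 (border '')
j=10 s[j]='c': π[10]=0 (border '')
j=11 s[j]='b': π[11]=0 (border '')
j=12 s[j]='d': π[12]=0 (border '')
j=13 s[j]='c': π[13]=0 (border '')
j=14 s[j]='e': π[14]=1 (border 'e')
j=15 s[j]='b': π[15]=2 (border 'eb')
j=16 s[j]='e': k: 2→0; π[16]=1 (border 'e')
j=17 s[j]='e': k: 1→0; π[17]=1 (border 'e')
j=18 s[j]='d': k: 1→0; π[18]=0 (border '')
j=19 s[j]='b': π[19]=0 (border '')
j=20 s[j]='b': π[20]=0 (border '')
j=21 s[j]='b': π[21]=0 (border '')
j=22 s[j]='e': π[22]=1 (border 'e')
j=23 s[j]='e': k: 1→0; π[23]=1 (border 'e')
j=24 s[j]='c': k: 1→0; π[24]=0 (border '')
j=25 s[j]='a': π[25]=0 (border '')
j=26 s[j]='c': π[26]=0 (border '')
j=27 s[j]='d': π[27]=0 (border '')
j=28 s[j]='d': π[28]=0 (border '')
j=29 s[j]='a': π[29]=0 (border '')
j=30 s[j]='b': π[30]=0 (border '')
j=31 s[j]='b': π[31]=0 (border '')
j=32 s[j]='a': π[32]=0 (border '')
j=33 s[j]='e': π[33]=1 (border 'e')
j=34 s[j]='d': k: 1→0; π[34]=0 (border '')
j=35 s[j]='a': π[35]=0 (border '')
j=36 s[j]='a': π[36]=0 (border '')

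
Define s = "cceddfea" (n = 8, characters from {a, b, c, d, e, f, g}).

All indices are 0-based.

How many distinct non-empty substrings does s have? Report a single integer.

rank→(start, suffix):
  0 → (7, 'a')
  1 → (0, 'cceddfea')
  2 → (1, 'ceddfea')
  3 → (3, 'ddfea')
  4 → (4, 'dfea')
  5 → (6, 'ea')
  6 → (2, 'eddfea')
  7 → (5, 'fea')

SA = [7, 0, 1, 3, 4, 6, 2, 5]
rank  pair      lcp
   1  s[7:],s[0:]  0  ''
   2  s[0:],s[1:]  1  'c'
   3  s[1:],s[3:]  0  ''
   4  s[3:],s[4:]  1  'd'
   5  s[4:],s[6:]  0  ''
   6  s[6:],s[2:]  1  'e'
   7  s[2:],s[5:]  0  ''

n(n+1)/2 = 8·9/2 = 36
Σ LCP = 0 + 0 + 1 + 0 + 1 + 0 + 1 + 0 = 3
distinct = 36 − 3 = 33

33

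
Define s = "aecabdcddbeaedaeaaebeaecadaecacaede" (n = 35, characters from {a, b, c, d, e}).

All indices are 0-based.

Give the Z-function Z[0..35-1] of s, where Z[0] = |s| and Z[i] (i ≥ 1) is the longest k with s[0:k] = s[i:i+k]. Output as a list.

Z[0]=35
i=1: outside box; Z[1]=0
i=2: outside box; Z[2]=0
i=3: outside box; Z[3]=1 grow→box=[3,4)
i=4: outside box; Z[4]=0
i=5: outside box; Z[5]=0
i=6: outside box; Z[6]=0
i=7: outside box; Z[7]=0
i=8: outside box; Z[8]=0
i=9: outside box; Z[9]=0
i=10: outside box; Z[10]=0
i=11: outside box; Z[11]=2 grow→box=[11,13)
i=12: min(r-i=1, Z[1]=0)=0; Z[12]=0
i=13: outside box; Z[13]=0
i=14: outside box; Z[14]=2 grow→box=[14,16)
i=15: min(r-i=1, Z[1]=0)=0; Z[15]=0
i=16: outside box; Z[16]=1 grow→box=[16,17)
i=17: outside box; Z[17]=2 grow→box=[17,19)
i=18: min(r-i=1, Z[1]=0)=0; Z[18]=0
i=19: outside box; Z[19]=0
i=20: outside box; Z[20]=0
i=21: outside box; Z[21]=4 grow→box=[21,25)
i=22: min(r-i=3, Z[1]=0)=0; Z[22]=0
i=23: min(r-i=2, Z[2]=0)=0; Z[23]=0
i=24: min(r-i=1, Z[3]=1)=1; Z[24]=1
i=25: outside box; Z[25]=0
i=26: outside box; Z[26]=4 grow→box=[26,30)
i=27: min(r-i=3, Z[1]=0)=0; Z[27]=0
i=28: min(r-i=2, Z[2]=0)=0; Z[28]=0
i=29: min(r-i=1, Z[3]=1)=1; Z[29]=1
i=30: outside box; Z[30]=0
i=31: outside box; Z[31]=2 grow→box=[31,33)
i=32: min(r-i=1, Z[1]=0)=0; Z[32]=0
i=33: outside box; Z[33]=0
i=34: outside box; Z[34]=0

[35, 0, 0, 1, 0, 0, 0, 0, 0, 0, 0, 2, 0, 0, 2, 0, 1, 2, 0, 0, 0, 4, 0, 0, 1, 0, 4, 0, 0, 1, 0, 2, 0, 0, 0]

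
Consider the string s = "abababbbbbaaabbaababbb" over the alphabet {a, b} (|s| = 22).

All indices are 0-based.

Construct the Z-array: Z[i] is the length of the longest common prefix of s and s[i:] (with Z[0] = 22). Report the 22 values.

[22, 0, 4, 0, 2, 0, 0, 0, 0, 0, 1, 1, 2, 0, 0, 1, 4, 0, 2, 0, 0, 0]

Z[0]=22
i=1: outside box; Z[1]=0
i=2: outside box; Z[2]=4 extend→box=[2,6)
i=3: min(r-i=3, Z[1]=0)=0; Z[3]=0
i=4: min(r-i=2, Z[2]=4)=2; Z[4]=2
i=5: min(r-i=1, Z[3]=0)=0; Z[5]=0
i=6: outside box; Z[6]=0
i=7: outside box; Z[7]=0
i=8: outside box; Z[8]=0
i=9: outside box; Z[9]=0
i=10: outside box; Z[10]=1 extend→box=[10,11)
i=11: outside box; Z[11]=1 extend→box=[11,12)
i=12: outside box; Z[12]=2 extend→box=[12,14)
i=13: min(r-i=1, Z[1]=0)=0; Z[13]=0
i=14: outside box; Z[14]=0
i=15: outside box; Z[15]=1 extend→box=[15,16)
i=16: outside box; Z[16]=4 extend→box=[16,20)
i=17: min(r-i=3, Z[1]=0)=0; Z[17]=0
i=18: min(r-i=2, Z[2]=4)=2; Z[18]=2
i=19: min(r-i=1, Z[3]=0)=0; Z[19]=0
i=20: outside box; Z[20]=0
i=21: outside box; Z[21]=0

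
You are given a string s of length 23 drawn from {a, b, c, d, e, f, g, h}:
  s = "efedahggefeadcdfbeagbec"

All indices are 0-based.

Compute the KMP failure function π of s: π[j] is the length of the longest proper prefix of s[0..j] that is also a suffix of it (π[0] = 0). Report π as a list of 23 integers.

π[0] = 0
j=1 s[j]='f': π[1]=0 (border '')
j=2 s[j]='e': π[2]=1 (border 'e')
j=3 s[j]='d': k: 1→0; π[3]=0 (border '')
j=4 s[j]='a': π[4]=0 (border '')
j=5 s[j]='h': π[5]=0 (border '')
j=6 s[j]='g': π[6]=0 (border '')
j=7 s[j]='g': π[7]=0 (border '')
j=8 s[j]='e': π[8]=1 (border 'e')
j=9 s[j]='f': π[9]=2 (border 'ef')
j=10 s[j]='e': π[10]=3 (border 'efe')
j=11 s[j]='a': k: 3→1→0; π[11]=0 (border '')
j=12 s[j]='d': π[12]=0 (border '')
j=13 s[j]='c': π[13]=0 (border '')
j=14 s[j]='d': π[14]=0 (border '')
j=15 s[j]='f': π[15]=0 (border '')
j=16 s[j]='b': π[16]=0 (border '')
j=17 s[j]='e': π[17]=1 (border 'e')
j=18 s[j]='a': k: 1→0; π[18]=0 (border '')
j=19 s[j]='g': π[19]=0 (border '')
j=20 s[j]='b': π[20]=0 (border '')
j=21 s[j]='e': π[21]=1 (border 'e')
j=22 s[j]='c': k: 1→0; π[22]=0 (border '')

[0, 0, 1, 0, 0, 0, 0, 0, 1, 2, 3, 0, 0, 0, 0, 0, 0, 1, 0, 0, 0, 1, 0]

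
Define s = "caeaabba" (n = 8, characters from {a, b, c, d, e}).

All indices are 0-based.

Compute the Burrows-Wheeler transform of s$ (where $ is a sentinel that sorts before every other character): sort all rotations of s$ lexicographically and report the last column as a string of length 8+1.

abeacba$a

rank  rotation   last
    0  $caeaabba  a
    1  a$caeaabb  b
    2  aabba$cae  e
    3  abba$caea  a
    4  aeaabba$c  c
    5  ba$caeaab  b
    6  bba$caeaa  a
    7  caeaabba$  $
    8  eaabba$ca  a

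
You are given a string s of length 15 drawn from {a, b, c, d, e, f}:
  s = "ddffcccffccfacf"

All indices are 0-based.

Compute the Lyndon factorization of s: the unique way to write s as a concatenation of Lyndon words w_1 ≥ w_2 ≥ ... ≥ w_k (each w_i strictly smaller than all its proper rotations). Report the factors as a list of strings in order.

["ddff", "cccffccf", "acf"]

emit factor 1: 'ddff' (i=0, period=4)
emit factor 2: 'cccffccf' (i=4, period=8)
emit factor 3: 'acf' (i=12, period=3)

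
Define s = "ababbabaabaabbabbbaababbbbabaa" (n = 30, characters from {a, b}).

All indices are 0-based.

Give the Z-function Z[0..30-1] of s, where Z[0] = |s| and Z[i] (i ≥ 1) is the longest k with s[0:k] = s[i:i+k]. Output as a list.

Z[0]=30
i=1: i≥r, start 0; Z[1]=0
i=2: i≥r, start 0; Z[2]=2 grow→box=[2,4)
i=3: min(r-i=1, Z[1]=0)=0; Z[3]=0
i=4: i≥r, start 0; Z[4]=0
i=5: i≥r, start 0; Z[5]=3 grow→box=[5,8)
i=6: min(r-i=2, Z[1]=0)=0; Z[6]=0
i=7: min(r-i=1, Z[2]=2)=1; Z[7]=1
i=8: i≥r, start 0; Z[8]=3 grow→box=[8,11)
i=9: min(r-i=2, Z[1]=0)=0; Z[9]=0
i=10: min(r-i=1, Z[2]=2)=1; Z[10]=1
i=11: i≥r, start 0; Z[11]=2 grow→box=[11,13)
i=12: min(r-i=1, Z[1]=0)=0; Z[12]=0
i=13: i≥r, start 0; Z[13]=0
i=14: i≥r, start 0; Z[14]=2 grow→box=[14,16)
i=15: min(r-i=1, Z[1]=0)=0; Z[15]=0
i=16: i≥r, start 0; Z[16]=0
i=17: i≥r, start 0; Z[17]=0
i=18: i≥r, start 0; Z[18]=1 grow→box=[18,19)
i=19: i≥r, start 0; Z[19]=5 grow→box=[19,24)
i=20: min(r-i=4, Z[1]=0)=0; Z[20]=0
i=21: min(r-i=3, Z[2]=2)=2; Z[21]=2
i=22: min(r-i=2, Z[3]=0)=0; Z[22]=0
i=23: min(r-i=1, Z[4]=0)=0; Z[23]=0
i=24: i≥r, start 0; Z[24]=0
i=25: i≥r, start 0; Z[25]=0
i=26: i≥r, start 0; Z[26]=3 grow→box=[26,29)
i=27: min(r-i=2, Z[1]=0)=0; Z[27]=0
i=28: min(r-i=1, Z[2]=2)=1; Z[28]=1
i=29: i≥r, start 0; Z[29]=1 grow→box=[29,30)

[30, 0, 2, 0, 0, 3, 0, 1, 3, 0, 1, 2, 0, 0, 2, 0, 0, 0, 1, 5, 0, 2, 0, 0, 0, 0, 3, 0, 1, 1]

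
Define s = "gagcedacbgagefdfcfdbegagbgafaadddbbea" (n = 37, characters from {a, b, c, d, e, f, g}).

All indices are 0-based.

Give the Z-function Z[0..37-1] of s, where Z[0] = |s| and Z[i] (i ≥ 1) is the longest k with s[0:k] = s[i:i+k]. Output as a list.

[37, 0, 1, 0, 0, 0, 0, 0, 0, 3, 0, 1, 0, 0, 0, 0, 0, 0, 0, 0, 0, 3, 0, 1, 0, 2, 0, 0, 0, 0, 0, 0, 0, 0, 0, 0, 0]

Z[0]=37
i=1: outside box; Z[1]=0
i=2: outside box; Z[2]=1 extend→box=[2,3)
i=3: outside box; Z[3]=0
i=4: outside box; Z[4]=0
i=5: outside box; Z[5]=0
i=6: outside box; Z[6]=0
i=7: outside box; Z[7]=0
i=8: outside box; Z[8]=0
i=9: outside box; Z[9]=3 extend→box=[9,12)
i=10: min(r-i=2, Z[1]=0)=0; Z[10]=0
i=11: min(r-i=1, Z[2]=1)=1; Z[11]=1
i=12: outside box; Z[12]=0
i=13: outside box; Z[13]=0
i=14: outside box; Z[14]=0
i=15: outside box; Z[15]=0
i=16: outside box; Z[16]=0
i=17: outside box; Z[17]=0
i=18: outside box; Z[18]=0
i=19: outside box; Z[19]=0
i=20: outside box; Z[20]=0
i=21: outside box; Z[21]=3 extend→box=[21,24)
i=22: min(r-i=2, Z[1]=0)=0; Z[22]=0
i=23: min(r-i=1, Z[2]=1)=1; Z[23]=1
i=24: outside box; Z[24]=0
i=25: outside box; Z[25]=2 extend→box=[25,27)
i=26: min(r-i=1, Z[1]=0)=0; Z[26]=0
i=27: outside box; Z[27]=0
i=28: outside box; Z[28]=0
i=29: outside box; Z[29]=0
i=30: outside box; Z[30]=0
i=31: outside box; Z[31]=0
i=32: outside box; Z[32]=0
i=33: outside box; Z[33]=0
i=34: outside box; Z[34]=0
i=35: outside box; Z[35]=0
i=36: outside box; Z[36]=0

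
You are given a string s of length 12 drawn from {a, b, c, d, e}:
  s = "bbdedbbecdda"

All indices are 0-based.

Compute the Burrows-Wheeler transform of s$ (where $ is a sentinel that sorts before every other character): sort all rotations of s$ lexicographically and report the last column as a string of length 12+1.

ad$dbbedecbbd

rank  rotation       last
    0  $bbdedbbecdda  a
    1  a$bbdedbbecdd  d
    2  bbdedbbecdda$  $
    3  bbecdda$bbded  d
    4  bdedbbecdda$b  b
    5  becdda$bbdedb  b
    6  cdda$bbdedbbe  e
    7  da$bbdedbbecd  d
    8  dbbecdda$bbde  e
    9  dda$bbdedbbec  c
   10  dedbbecdda$bb  b
   11  ecdda$bbdedbb  b
   12  edbbecdda$bbd  d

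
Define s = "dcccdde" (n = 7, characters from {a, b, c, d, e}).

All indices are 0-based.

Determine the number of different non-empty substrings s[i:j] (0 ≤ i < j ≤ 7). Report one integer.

rank | idx | suffix
   0 |   1 | cccdde
   1 |   2 | ccdde
   2 |   3 | cdde
   3 |   0 | dcccdde
   4 |   4 | dde
   5 |   5 | de
   6 |   6 | e

SA = [1, 2, 3, 0, 4, 5, 6]
rank  pair      lcp
   1  s[1:],s[2:]  2  'cc'
   2  s[2:],s[3:]  1  'c'
   3  s[3:],s[0:]  0  ''
   4  s[0:],s[4:]  1  'd'
   5  s[4:],s[5:]  1  'd'
   6  s[5:],s[6:]  0  ''

n(n+1)/2 = 7·8/2 = 28
Σ LCP = 0 + 2 + 1 + 0 + 1 + 1 + 0 = 5
distinct = 28 − 5 = 23

23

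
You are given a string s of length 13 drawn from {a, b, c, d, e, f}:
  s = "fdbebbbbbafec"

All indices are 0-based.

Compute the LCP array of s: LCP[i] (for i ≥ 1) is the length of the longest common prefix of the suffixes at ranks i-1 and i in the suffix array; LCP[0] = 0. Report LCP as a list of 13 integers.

[0, 0, 1, 2, 3, 4, 1, 0, 0, 0, 1, 0, 1]

rank | idx | suffix
   0 |   9 | afec
   1 |   8 | bafec
   2 |   7 | bbafec
   3 |   6 | bbbafec
   4 |   5 | bbbbafec
   5 |   4 | bbbbbafec
   6 |   2 | bebbbbbafec
   7 |  12 | c
   8 |   1 | dbebbbbbafec
   9 |   3 | ebbbbbafec
  10 |  11 | ec
  11 |   0 | fdbebbbbbafec
  12 |  10 | fec

SA = [9, 8, 7, 6, 5, 4, 2, 12, 1, 3, 11, 0, 10]
i: (SA[i-1],SA[i]) lcp shared
  1: (9,8) 0 ''
  2: (8,7) 1 'b'
  3: (7,6) 2 'bb'
  4: (6,5) 3 'bbb'
  5: (5,4) 4 'bbbb'
  6: (4,2) 1 'b'
  7: (2,12) 0 ''
  8: (12,1) 0 ''
  9: (1,3) 0 ''
  10: (3,11) 1 'e'
  11: (11,0) 0 ''
  12: (0,10) 1 'f'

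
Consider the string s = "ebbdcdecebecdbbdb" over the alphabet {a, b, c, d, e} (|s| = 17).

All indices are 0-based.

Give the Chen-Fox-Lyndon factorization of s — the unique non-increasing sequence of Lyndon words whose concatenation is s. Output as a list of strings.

["e", "bbdcdecebecd", "bbd", "b"]

emit factor 1: 'e' (i=0, period=1)
emit factor 2: 'bbdcdecebecd' (i=1, period=12)
emit factor 3: 'bbd' (i=13, period=3)
emit factor 4: 'b' (i=16, period=1)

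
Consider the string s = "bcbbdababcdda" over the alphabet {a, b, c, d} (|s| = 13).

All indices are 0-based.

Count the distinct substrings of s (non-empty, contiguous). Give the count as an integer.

79

rank→(start, suffix):
  0 → (12, 'a')
  1 → (5, 'ababcdda')
  2 → (7, 'abcdda')
  3 → (6, 'babcdda')
  4 → (2, 'bbdababcdda')
  5 → (0, 'bcbbdababcdda')
  6 → (8, 'bcdda')
  7 → (3, 'bdababcdda')
  8 → (1, 'cbbdababcdda')
  9 → (9, 'cdda')
  10 → (11, 'da')
  11 → (4, 'dababcdda')
  12 → (10, 'dda')

SA = [12, 5, 7, 6, 2, 0, 8, 3, 1, 9, 11, 4, 10]
[i] adj suffixes → lcp
  [1] 12/5 → 1 ('a')
  [2] 5/7 → 2 ('ab')
  [3] 7/6 → 0 ('')
  [4] 6/2 → 1 ('b')
  [5] 2/0 → 1 ('b')
  [6] 0/8 → 2 ('bc')
  [7] 8/3 → 1 ('b')
  [8] 3/1 → 0 ('')
  [9] 1/9 → 1 ('c')
  [10] 9/11 → 0 ('')
  [11] 11/4 → 2 ('da')
  [12] 4/10 → 1 ('d')

n(n+1)/2 = 13·14/2 = 91
Σ LCP = 0 + 1 + 2 + 0 + 1 + 1 + 2 + 1 + 0 + 1 + 0 + 2 + 1 = 12
distinct = 91 − 12 = 79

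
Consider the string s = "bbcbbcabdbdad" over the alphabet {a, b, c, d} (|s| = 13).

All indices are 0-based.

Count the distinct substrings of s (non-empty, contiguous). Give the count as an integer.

78

rank | idx | suffix
   0 |   6 | abdbdad
   1 |  11 | ad
   2 |   3 | bbcabdbdad
   3 |   0 | bbcbbcabdbdad
   4 |   4 | bcabdbdad
   5 |   1 | bcbbcabdbdad
   6 |   9 | bdad
   7 |   7 | bdbdad
   8 |   5 | cabdbdad
   9 |   2 | cbbcabdbdad
  10 |  12 | d
  11 |  10 | dad
  12 |   8 | dbdad

SA = [6, 11, 3, 0, 4, 1, 9, 7, 5, 2, 12, 10, 8]
i: (SA[i-1],SA[i]) lcp shared
  1: (6,11) 1 'a'
  2: (11,3) 0 ''
  3: (3,0) 3 'bbc'
  4: (0,4) 1 'b'
  5: (4,1) 2 'bc'
  6: (1,9) 1 'b'
  7: (9,7) 2 'bd'
  8: (7,5) 0 ''
  9: (5,2) 1 'c'
  10: (2,12) 0 ''
  11: (12,10) 1 'd'
  12: (10,8) 1 'd'

n(n+1)/2 = 13·14/2 = 91
Σ LCP = 0 + 1 + 0 + 3 + 1 + 2 + 1 + 2 + 0 + 1 + 0 + 1 + 1 = 13
distinct = 91 − 13 = 78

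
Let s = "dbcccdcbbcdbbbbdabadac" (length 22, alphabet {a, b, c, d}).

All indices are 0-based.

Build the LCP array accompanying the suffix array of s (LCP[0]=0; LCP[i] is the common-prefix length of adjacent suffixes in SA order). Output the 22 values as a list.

[0, 1, 1, 0, 1, 3, 2, 2, 1, 2, 1, 0, 1, 1, 2, 1, 2, 0, 2, 1, 2, 1]

rank | idx | suffix
   0 |  16 | abadac
   1 |  20 | ac
   2 |  18 | adac
   3 |  17 | badac
   4 |  11 | bbbbdabadac
   5 |  12 | bbbdabadac
   6 |   7 | bbcdbbbbdabadac
   7 |  13 | bbdabadac
   8 |   1 | bcccdcbbcdbbbbdabadac
   9 |   8 | bcdbbbbdabadac
  10 |  14 | bdabadac
  11 |  21 | c
  12 |   6 | cbbcdbbbbdabadac
  13 |   2 | cccdcbbcdbbbbdabadac
  14 |   3 | ccdcbbcdbbbbdabadac
  15 |   9 | cdbbbbdabadac
  16 |   4 | cdcbbcdbbbbdabadac
  17 |  15 | dabadac
  18 |  19 | dac
  19 |  10 | dbbbbdabadac
  20 |   0 | dbcccdcbbcdbbbbdabadac
  21 |   5 | dcbbcdbbbbdabadac

SA = [16, 20, 18, 17, 11, 12, 7, 13, 1, 8, 14, 21, 6, 2, 3, 9, 4, 15, 19, 10, 0, 5]
[i] adj suffixes → lcp
  [1] 16/20 → 1 ('a')
  [2] 20/18 → 1 ('a')
  [3] 18/17 → 0 ('')
  [4] 17/11 → 1 ('b')
  [5] 11/12 → 3 ('bbb')
  [6] 12/7 → 2 ('bb')
  [7] 7/13 → 2 ('bb')
  [8] 13/1 → 1 ('b')
  [9] 1/8 → 2 ('bc')
  [10] 8/14 → 1 ('b')
  [11] 14/21 → 0 ('')
  [12] 21/6 → 1 ('c')
  [13] 6/2 → 1 ('c')
  [14] 2/3 → 2 ('cc')
  [15] 3/9 → 1 ('c')
  [16] 9/4 → 2 ('cd')
  [17] 4/15 → 0 ('')
  [18] 15/19 → 2 ('da')
  [19] 19/10 → 1 ('d')
  [20] 10/0 → 2 ('db')
  [21] 0/5 → 1 ('d')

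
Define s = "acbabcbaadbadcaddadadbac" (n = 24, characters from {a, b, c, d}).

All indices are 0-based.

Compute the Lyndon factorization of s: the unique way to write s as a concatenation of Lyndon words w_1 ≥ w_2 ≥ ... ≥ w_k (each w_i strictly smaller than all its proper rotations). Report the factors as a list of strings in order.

["acb", "abcb", "aadbadcaddadadbac"]

emit factor 1: 'acb' (i=0, period=3)
emit factor 2: 'abcb' (i=3, period=4)
emit factor 3: 'aadbadcaddadadbac' (i=7, period=17)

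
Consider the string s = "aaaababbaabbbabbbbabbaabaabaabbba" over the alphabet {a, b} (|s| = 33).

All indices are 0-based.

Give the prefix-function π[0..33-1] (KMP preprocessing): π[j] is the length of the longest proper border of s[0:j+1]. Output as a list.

[0, 1, 2, 3, 0, 1, 0, 0, 1, 2, 0, 0, 0, 1, 0, 0, 0, 0, 1, 0, 0, 1, 2, 0, 1, 2, 0, 1, 2, 0, 0, 0, 1]

π[0] = 0
j=1 s[j]='a': π[1]=1 (border 'a')
j=2 s[j]='a': π[2]=2 (border 'aa')
j=3 s[j]='a': π[3]=3 (border 'aaa')
j=4 s[j]='b': k: 3→2→1→0; π[4]=0 (border '')
j=5 s[j]='a': π[5]=1 (border 'a')
j=6 s[j]='b': k: 1→0; π[6]=0 (border '')
j=7 s[j]='b': π[7]=0 (border '')
j=8 s[j]='a': π[8]=1 (border 'a')
j=9 s[j]='a': π[9]=2 (border 'aa')
j=10 s[j]='b': k: 2→1→0; π[10]=0 (border '')
j=11 s[j]='b': π[11]=0 (border '')
j=12 s[j]='b': π[12]=0 (border '')
j=13 s[j]='a': π[13]=1 (border 'a')
j=14 s[j]='b': k: 1→0; π[14]=0 (border '')
j=15 s[j]='b': π[15]=0 (border '')
j=16 s[j]='b': π[16]=0 (border '')
j=17 s[j]='b': π[17]=0 (border '')
j=18 s[j]='a': π[18]=1 (border 'a')
j=19 s[j]='b': k: 1→0; π[19]=0 (border '')
j=20 s[j]='b': π[20]=0 (border '')
j=21 s[j]='a': π[21]=1 (border 'a')
j=22 s[j]='a': π[22]=2 (border 'aa')
j=23 s[j]='b': k: 2→1→0; π[23]=0 (border '')
j=24 s[j]='a': π[24]=1 (border 'a')
j=25 s[j]='a': π[25]=2 (border 'aa')
j=26 s[j]='b': k: 2→1→0; π[26]=0 (border '')
j=27 s[j]='a': π[27]=1 (border 'a')
j=28 s[j]='a': π[28]=2 (border 'aa')
j=29 s[j]='b': k: 2→1→0; π[29]=0 (border '')
j=30 s[j]='b': π[30]=0 (border '')
j=31 s[j]='b': π[31]=0 (border '')
j=32 s[j]='a': π[32]=1 (border 'a')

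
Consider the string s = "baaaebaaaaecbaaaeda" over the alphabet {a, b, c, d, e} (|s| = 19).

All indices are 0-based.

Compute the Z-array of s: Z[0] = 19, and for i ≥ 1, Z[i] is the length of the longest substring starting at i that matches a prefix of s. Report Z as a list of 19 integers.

Z[0]=19
i=1: i≥r, start 0; Z[1]=0
i=2: i≥r, start 0; Z[2]=0
i=3: i≥r, start 0; Z[3]=0
i=4: i≥r, start 0; Z[4]=0
i=5: i≥r, start 0; Z[5]=4 scan→box=[5,9)
i=6: min(r-i=3, Z[1]=0)=0; Z[6]=0
i=7: min(r-i=2, Z[2]=0)=0; Z[7]=0
i=8: min(r-i=1, Z[3]=0)=0; Z[8]=0
i=9: i≥r, start 0; Z[9]=0
i=10: i≥r, start 0; Z[10]=0
i=11: i≥r, start 0; Z[11]=0
i=12: i≥r, start 0; Z[12]=5 scan→box=[12,17)
i=13: min(r-i=4, Z[1]=0)=0; Z[13]=0
i=14: min(r-i=3, Z[2]=0)=0; Z[14]=0
i=15: min(r-i=2, Z[3]=0)=0; Z[15]=0
i=16: min(r-i=1, Z[4]=0)=0; Z[16]=0
i=17: i≥r, start 0; Z[17]=0
i=18: i≥r, start 0; Z[18]=0

[19, 0, 0, 0, 0, 4, 0, 0, 0, 0, 0, 0, 5, 0, 0, 0, 0, 0, 0]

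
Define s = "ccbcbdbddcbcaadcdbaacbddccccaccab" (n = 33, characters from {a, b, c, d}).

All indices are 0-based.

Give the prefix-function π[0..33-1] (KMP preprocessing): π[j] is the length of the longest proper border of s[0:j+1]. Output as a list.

π[0] = 0
j=1 s[j]='c': π[1]=1 (border 'c')
j=2 s[j]='b': k: 1→0; π[2]=0 (border '')
j=3 s[j]='c': π[3]=1 (border 'c')
j=4 s[j]='b': k: 1→0; π[4]=0 (border '')
j=5 s[j]='d': π[5]=0 (border '')
j=6 s[j]='b': π[6]=0 (border '')
j=7 s[j]='d': π[7]=0 (border '')
j=8 s[j]='d': π[8]=0 (border '')
j=9 s[j]='c': π[9]=1 (border 'c')
j=10 s[j]='b': k: 1→0; π[10]=0 (border '')
j=11 s[j]='c': π[11]=1 (border 'c')
j=12 s[j]='a': k: 1→0; π[12]=0 (border '')
j=13 s[j]='a': π[13]=0 (border '')
j=14 s[j]='d': π[14]=0 (border '')
j=15 s[j]='c': π[15]=1 (border 'c')
j=16 s[j]='d': k: 1→0; π[16]=0 (border '')
j=17 s[j]='b': π[17]=0 (border '')
j=18 s[j]='a': π[18]=0 (border '')
j=19 s[j]='a': π[19]=0 (border '')
j=20 s[j]='c': π[20]=1 (border 'c')
j=21 s[j]='b': k: 1→0; π[21]=0 (border '')
j=22 s[j]='d': π[22]=0 (border '')
j=23 s[j]='d': π[23]=0 (border '')
j=24 s[j]='c': π[24]=1 (border 'c')
j=25 s[j]='c': π[25]=2 (border 'cc')
j=26 s[j]='c': k: 2→1; π[26]=2 (border 'cc')
j=27 s[j]='c': k: 2→1; π[27]=2 (border 'cc')
j=28 s[j]='a': k: 2→1→0; π[28]=0 (border '')
j=29 s[j]='c': π[29]=1 (border 'c')
j=30 s[j]='c': π[30]=2 (border 'cc')
j=31 s[j]='a': k: 2→1→0; π[31]=0 (border '')
j=32 s[j]='b': π[32]=0 (border '')

[0, 1, 0, 1, 0, 0, 0, 0, 0, 1, 0, 1, 0, 0, 0, 1, 0, 0, 0, 0, 1, 0, 0, 0, 1, 2, 2, 2, 0, 1, 2, 0, 0]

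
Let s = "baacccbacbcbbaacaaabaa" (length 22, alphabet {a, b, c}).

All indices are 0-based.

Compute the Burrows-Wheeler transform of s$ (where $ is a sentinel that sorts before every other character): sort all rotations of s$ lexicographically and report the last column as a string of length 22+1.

aabcabbaabaab$cccacbaca

rank  rotation                 last
    0  $baacccbacbcbbaacaaabaa  a
    1  a$baacccbacbcbbaacaaaba  a
    2  aa$baacccbacbcbbaacaaab  b
    3  aaabaa$baacccbacbcbbaac  c
    4  aabaa$baacccbacbcbbaaca  a
    5  aacaaabaa$baacccbacbcbb  b
    6  aacccbacbcbbaacaaabaa$b  b
    7  abaa$baacccbacbcbbaacaa  a
    8  acaaabaa$baacccbacbcbba  a
    9  acbcbbaacaaabaa$baacccb  b
   10  acccbacbcbbaacaaabaa$ba  a
   11  baa$baacccbacbcbbaacaaa  a
   12  baacaaabaa$baacccbacbcb  b
   13  baacccbacbcbbaacaaabaa$  $
   14  bacbcbbaacaaabaa$baaccc  c
   15  bbaacaaabaa$baacccbacbc  c
   16  bcbbaacaaabaa$baacccbac  c
   17  caaabaa$baacccbacbcbbaa  a
   18  cbacbcbbaacaaabaa$baacc  c
   19  cbbaacaaabaa$baacccbacb  b
   20  cbcbbaacaaabaa$baacccba  a
   21  ccbacbcbbaacaaabaa$baac  c
   22  cccbacbcbbaacaaabaa$baa  a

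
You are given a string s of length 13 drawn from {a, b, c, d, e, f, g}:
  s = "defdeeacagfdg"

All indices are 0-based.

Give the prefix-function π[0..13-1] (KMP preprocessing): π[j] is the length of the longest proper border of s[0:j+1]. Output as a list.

π[0] = 0
j=1 s[j]='e': π[1]=0 (border '')
j=2 s[j]='f': π[2]=0 (border '')
j=3 s[j]='d': π[3]=1 (border 'd')
j=4 s[j]='e': π[4]=2 (border 'de')
j=5 s[j]='e': k: 2→0; π[5]=0 (border '')
j=6 s[j]='a': π[6]=0 (border '')
j=7 s[j]='c': π[7]=0 (border '')
j=8 s[j]='a': π[8]=0 (border '')
j=9 s[j]='g': π[9]=0 (border '')
j=10 s[j]='f': π[10]=0 (border '')
j=11 s[j]='d': π[11]=1 (border 'd')
j=12 s[j]='g': k: 1→0; π[12]=0 (border '')

[0, 0, 0, 1, 2, 0, 0, 0, 0, 0, 0, 1, 0]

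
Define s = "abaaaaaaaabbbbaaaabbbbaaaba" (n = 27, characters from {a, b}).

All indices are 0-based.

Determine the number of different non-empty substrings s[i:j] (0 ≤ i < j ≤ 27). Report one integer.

sorted suffixes:
  #0 SA[0]=26  'a'
  #1 SA[1]=2  'aaaaaaaabbbbaaaabbbbaaaba'
  #2 SA[2]=3  'aaaaaaabbbbaaaabbbbaaaba'
  #3 SA[3]=4  'aaaaaabbbbaaaabbbbaaaba'
  #4 SA[4]=5  'aaaaabbbbaaaabbbbaaaba'
  #5 SA[5]=6  'aaaabbbbaaaabbbbaaaba'
  #6 SA[6]=14  'aaaabbbbaaaba'
  #7 SA[7]=22  'aaaba'
  #8 SA[8]=7  'aaabbbbaaaabbbbaaaba'
  #9 SA[9]=15  'aaabbbbaaaba'
  #10 SA[10]=23  'aaba'
  #11 SA[11]=8  'aabbbbaaaabbbbaaaba'
  #12 SA[12]=16  'aabbbbaaaba'
  #13 SA[13]=24  'aba'
  #14 SA[14]=0  'abaaaaaaaabbbbaaaabbbbaaaba'
  #15 SA[15]=9  'abbbbaaaabbbbaaaba'
  #16 SA[16]=17  'abbbbaaaba'
  #17 SA[17]=25  'ba'
  #18 SA[18]=1  'baaaaaaaabbbbaaaabbbbaaaba'
  #19 SA[19]=13  'baaaabbbbaaaba'
  #20 SA[20]=21  'baaaba'
  #21 SA[21]=12  'bbaaaabbbbaaaba'
  #22 SA[22]=20  'bbaaaba'
  #23 SA[23]=11  'bbbaaaabbbbaaaba'
  #24 SA[24]=19  'bbbaaaba'
  #25 SA[25]=10  'bbbbaaaabbbbaaaba'
  #26 SA[26]=18  'bbbbaaaba'

SA = [26, 2, 3, 4, 5, 6, 14, 22, 7, 15, 23, 8, 16, 24, 0, 9, 17, 25, 1, 13, 21, 12, 20, 11, 19, 10, 18]
rank  pair      lcp
   1  s[26:],s[2:]  1  'a'
   2  s[2:],s[3:]  7  'aaaaaaa'
   3  s[3:],s[4:]  6  'aaaaaa'
   4  s[4:],s[5:]  5  'aaaaa'
   5  s[5:],s[6:]  4  'aaaa'
   6  s[6:],s[14:]  11  'aaaabbbbaaa'
   7  s[14:],s[22:]  3  'aaa'
   8  s[22:],s[7:]  4  'aaab'
   9  s[7:],s[15:]  10  'aaabbbbaaa'
  10  s[15:],s[23:]  2  'aa'
  11  s[23:],s[8:]  3  'aab'
  12  s[8:],s[16:]  9  'aabbbbaaa'
  13  s[16:],s[24:]  1  'a'
  14  s[24:],s[0:]  3  'aba'
  15  s[0:],s[9:]  2  'ab'
  16  s[9:],s[17:]  8  'abbbbaaa'
  17  s[17:],s[25:]  0  ''
  18  s[25:],s[1:]  2  'ba'
  19  s[1:],s[13:]  5  'baaaa'
  20  s[13:],s[21:]  4  'baaa'
  21  s[21:],s[12:]  1  'b'
  22  s[12:],s[20:]  5  'bbaaa'
  23  s[20:],s[11:]  2  'bb'
  24  s[11:],s[19:]  6  'bbbaaa'
  25  s[19:],s[10:]  3  'bbb'
  26  s[10:],s[18:]  7  'bbbbaaa'

n(n+1)/2 = 27·28/2 = 378
Σ LCP = 0 + 1 + 7 + 6 + 5 + 4 + 11 + 3 + 4 + 10 + 2 + 3 + 9 + 1 + 3 + 2 + 8 + 0 + 2 + 5 + 4 + 1 + 5 + 2 + 6 + 3 + 7 = 114
distinct = 378 − 114 = 264

264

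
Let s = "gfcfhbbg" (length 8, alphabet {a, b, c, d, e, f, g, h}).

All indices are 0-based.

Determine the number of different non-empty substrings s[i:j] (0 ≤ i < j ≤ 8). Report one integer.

33

rank→(start, suffix):
  0 → (5, 'bbg')
  1 → (6, 'bg')
  2 → (2, 'cfhbbg')
  3 → (1, 'fcfhbbg')
  4 → (3, 'fhbbg')
  5 → (7, 'g')
  6 → (0, 'gfcfhbbg')
  7 → (4, 'hbbg')

SA = [5, 6, 2, 1, 3, 7, 0, 4]
rank  pair      lcp
   1  s[5:],s[6:]  1  'b'
   2  s[6:],s[2:]  0  ''
   3  s[2:],s[1:]  0  ''
   4  s[1:],s[3:]  1  'f'
   5  s[3:],s[7:]  0  ''
   6  s[7:],s[0:]  1  'g'
   7  s[0:],s[4:]  0  ''

n(n+1)/2 = 8·9/2 = 36
Σ LCP = 0 + 1 + 0 + 0 + 1 + 0 + 1 + 0 = 3
distinct = 36 − 3 = 33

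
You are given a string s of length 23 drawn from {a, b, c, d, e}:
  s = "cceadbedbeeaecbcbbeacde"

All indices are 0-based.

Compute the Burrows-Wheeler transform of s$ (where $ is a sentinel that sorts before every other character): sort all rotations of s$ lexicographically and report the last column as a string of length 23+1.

rank  rotation                  last
    0  $cceadbedbeeaecbcbbeacde  e
    1  acde$cceadbedbeeaecbcbbe  e
    2  adbedbeeaecbcbbeacde$cce  e
    3  aecbcbbeacde$cceadbedbee  e
    4  bbeacde$cceadbedbeeaecbc  c
    5  bcbbeacde$cceadbedbeeaec  c
    6  beacde$cceadbedbeeaecbcb  b
    7  bedbeeaecbcbbeacde$ccead  d
    8  beeaecbcbbeacde$cceadbed  d
    9  cbbeacde$cceadbedbeeaecb  b
   10  cbcbbeacde$cceadbedbeeae  e
   11  cceadbedbeeaecbcbbeacde$  $
   12  cde$cceadbedbeeaecbcbbea  a
   13  ceadbedbeeaecbcbbeacde$c  c
   14  dbedbeeaecbcbbeacde$ccea  a
   15  dbeeaecbcbbeacde$cceadbe  e
   16  de$cceadbedbeeaecbcbbeac  c
   17  e$cceadbedbeeaecbcbbeacd  d
   18  eacde$cceadbedbeeaecbcbb  b
   19  eadbedbeeaecbcbbeacde$cc  c
   20  eaecbcbbeacde$cceadbedbe  e
   21  ecbcbbeacde$cceadbedbeea  a
   22  edbeeaecbcbbeacde$cceadb  b
   23  eeaecbcbbeacde$cceadbedb  b

eeeeccbddbe$acaecdbceabb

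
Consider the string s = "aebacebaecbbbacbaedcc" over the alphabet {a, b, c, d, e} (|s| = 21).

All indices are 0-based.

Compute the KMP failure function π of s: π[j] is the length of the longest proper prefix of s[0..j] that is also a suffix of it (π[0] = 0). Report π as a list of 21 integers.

[0, 0, 0, 1, 0, 0, 0, 1, 2, 0, 0, 0, 0, 1, 0, 0, 1, 2, 0, 0, 0]

π[0] = 0
j=1 s[j]='e': π[1]=0 (border '')
j=2 s[j]='b': π[2]=0 (border '')
j=3 s[j]='a': π[3]=1 (border 'a')
j=4 s[j]='c': k: 1→0; π[4]=0 (border '')
j=5 s[j]='e': π[5]=0 (border '')
j=6 s[j]='b': π[6]=0 (border '')
j=7 s[j]='a': π[7]=1 (border 'a')
j=8 s[j]='e': π[8]=2 (border 'ae')
j=9 s[j]='c': k: 2→0; π[9]=0 (border '')
j=10 s[j]='b': π[10]=0 (border '')
j=11 s[j]='b': π[11]=0 (border '')
j=12 s[j]='b': π[12]=0 (border '')
j=13 s[j]='a': π[13]=1 (border 'a')
j=14 s[j]='c': k: 1→0; π[14]=0 (border '')
j=15 s[j]='b': π[15]=0 (border '')
j=16 s[j]='a': π[16]=1 (border 'a')
j=17 s[j]='e': π[17]=2 (border 'ae')
j=18 s[j]='d': k: 2→0; π[18]=0 (border '')
j=19 s[j]='c': π[19]=0 (border '')
j=20 s[j]='c': π[20]=0 (border '')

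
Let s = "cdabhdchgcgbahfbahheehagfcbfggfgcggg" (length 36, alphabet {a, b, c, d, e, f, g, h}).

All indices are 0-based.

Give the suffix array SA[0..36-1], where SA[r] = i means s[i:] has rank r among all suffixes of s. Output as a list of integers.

rank | idx | suffix
   0 |   2 | abhdchgcgbahfbahheehagfcbfggfgcggg
   1 |  22 | agfcbfggfgcggg
   2 |  12 | ahfbahheehagfcbfggfgcggg
   3 |  16 | ahheehagfcbfggfgcggg
   4 |  11 | bahfbahheehagfcbfggfgcggg
   5 |  15 | bahheehagfcbfggfgcggg
   6 |  26 | bfggfgcggg
   7 |   3 | bhdchgcgbahfbahheehagfcbfggfgcggg
   8 |  25 | cbfggfgcggg
   9 |   0 | cdabhdchgcgbahfbahheehagfcbfggfgcggg
  10 |   9 | cgbahfbahheehagfcbfggfgcggg
  11 |  32 | cggg
  12 |   6 | chgcgbahfbahheehagfcbfggfgcggg
  13 |   1 | dabhdchgcgbahfbahheehagfcbfggfgcggg
  14 |   5 | dchgcgbahfbahheehagfcbfggfgcggg
  15 |  19 | eehagfcbfggfgcggg
  16 |  20 | ehagfcbfggfgcggg
  17 |  14 | fbahheehagfcbfggfgcggg
  18 |  24 | fcbfggfgcggg
  19 |  30 | fgcggg
  20 |  27 | fggfgcggg
  21 |  35 | g
  22 |  10 | gbahfbahheehagfcbfggfgcggg
  23 |   8 | gcgbahfbahheehagfcbfggfgcggg
  24 |  31 | gcggg
  25 |  23 | gfcbfggfgcggg
  26 |  29 | gfgcggg
  27 |  34 | gg
  28 |  28 | ggfgcggg
  29 |  33 | ggg
  30 |  21 | hagfcbfggfgcggg
  31 |   4 | hdchgcgbahfbahheehagfcbfggfgcggg
  32 |  18 | heehagfcbfggfgcggg
  33 |  13 | hfbahheehagfcbfggfgcggg
  34 |   7 | hgcgbahfbahheehagfcbfggfgcggg
  35 |  17 | hheehagfcbfggfgcggg

[2, 22, 12, 16, 11, 15, 26, 3, 25, 0, 9, 32, 6, 1, 5, 19, 20, 14, 24, 30, 27, 35, 10, 8, 31, 23, 29, 34, 28, 33, 21, 4, 18, 13, 7, 17]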